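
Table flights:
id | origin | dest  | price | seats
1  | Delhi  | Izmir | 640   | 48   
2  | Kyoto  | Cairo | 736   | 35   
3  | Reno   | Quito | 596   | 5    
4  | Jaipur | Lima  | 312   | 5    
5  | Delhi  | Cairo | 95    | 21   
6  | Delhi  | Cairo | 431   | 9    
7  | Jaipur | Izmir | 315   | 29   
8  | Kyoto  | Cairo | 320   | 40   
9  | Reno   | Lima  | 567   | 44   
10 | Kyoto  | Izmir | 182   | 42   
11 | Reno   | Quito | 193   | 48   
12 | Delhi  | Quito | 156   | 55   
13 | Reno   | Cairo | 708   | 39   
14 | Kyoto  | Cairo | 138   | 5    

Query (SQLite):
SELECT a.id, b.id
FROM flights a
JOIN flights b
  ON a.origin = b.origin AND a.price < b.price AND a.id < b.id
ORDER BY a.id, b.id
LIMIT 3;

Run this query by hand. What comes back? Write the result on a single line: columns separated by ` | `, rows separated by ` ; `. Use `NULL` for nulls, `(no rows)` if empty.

Pairs (a,b) with same origin, a.price < b.price, a.id < b.id.
origin groups: Delhi:{1,5,6,12} Jaipur:{4,7} Kyoto:{2,8,10,14} Reno:{3,9,11,13}
Ordered by (a.id, b.id); first 3.

3 | 13 ; 4 | 7 ; 5 | 6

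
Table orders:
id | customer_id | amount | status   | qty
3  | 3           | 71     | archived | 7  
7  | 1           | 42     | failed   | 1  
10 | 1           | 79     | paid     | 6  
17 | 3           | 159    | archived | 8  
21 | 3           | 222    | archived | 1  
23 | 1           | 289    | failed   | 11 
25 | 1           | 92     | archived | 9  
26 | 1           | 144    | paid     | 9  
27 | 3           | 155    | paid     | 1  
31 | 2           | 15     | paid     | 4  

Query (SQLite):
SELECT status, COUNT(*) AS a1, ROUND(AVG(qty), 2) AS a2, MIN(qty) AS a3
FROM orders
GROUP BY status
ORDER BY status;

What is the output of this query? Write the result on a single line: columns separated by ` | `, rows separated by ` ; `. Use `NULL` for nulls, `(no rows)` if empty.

archived | 4 | 6.25 | 1 ; failed | 2 | 6 | 1 ; paid | 4 | 5 | 1

Group orders by status.
Per group compute: COUNT(*), ROUND(AVG(qty), 2), MIN(qty).
  archived: ids {3, 17, 21, 25} → COUNT(*)=4, ROUND(AVG(qty), 2)=6.25, MIN(qty)=1
  failed: ids {7, 23} → COUNT(*)=2, ROUND(AVG(qty), 2)=6, MIN(qty)=1
  paid: ids {10, 26, 27, 31} → COUNT(*)=4, ROUND(AVG(qty), 2)=5, MIN(qty)=1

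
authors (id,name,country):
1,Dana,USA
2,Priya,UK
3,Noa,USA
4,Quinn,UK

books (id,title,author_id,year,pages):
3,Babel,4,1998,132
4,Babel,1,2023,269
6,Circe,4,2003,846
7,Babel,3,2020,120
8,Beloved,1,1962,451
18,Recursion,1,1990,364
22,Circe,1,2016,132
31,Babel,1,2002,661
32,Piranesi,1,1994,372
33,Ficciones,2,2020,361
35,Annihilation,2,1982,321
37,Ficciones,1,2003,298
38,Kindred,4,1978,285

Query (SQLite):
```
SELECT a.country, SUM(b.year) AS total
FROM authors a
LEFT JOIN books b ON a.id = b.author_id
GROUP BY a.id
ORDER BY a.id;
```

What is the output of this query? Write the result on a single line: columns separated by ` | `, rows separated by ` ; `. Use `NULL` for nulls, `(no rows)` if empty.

LEFT JOIN keeps every authors row; unmatched ones get NULL for books columns.
Group by authors.id and compute SUM(b.year). SUM over an all-NULL group is NULL.
  1: ids {4, 8, 18, 22, 31, 32, 37} → SUM(b.year)=13990
  2: ids {33, 35} → SUM(b.year)=4002
  3: ids {7} → SUM(b.year)=2020
  4: ids {3, 6, 38} → SUM(b.year)=5979

USA | 13990 ; UK | 4002 ; USA | 2020 ; UK | 5979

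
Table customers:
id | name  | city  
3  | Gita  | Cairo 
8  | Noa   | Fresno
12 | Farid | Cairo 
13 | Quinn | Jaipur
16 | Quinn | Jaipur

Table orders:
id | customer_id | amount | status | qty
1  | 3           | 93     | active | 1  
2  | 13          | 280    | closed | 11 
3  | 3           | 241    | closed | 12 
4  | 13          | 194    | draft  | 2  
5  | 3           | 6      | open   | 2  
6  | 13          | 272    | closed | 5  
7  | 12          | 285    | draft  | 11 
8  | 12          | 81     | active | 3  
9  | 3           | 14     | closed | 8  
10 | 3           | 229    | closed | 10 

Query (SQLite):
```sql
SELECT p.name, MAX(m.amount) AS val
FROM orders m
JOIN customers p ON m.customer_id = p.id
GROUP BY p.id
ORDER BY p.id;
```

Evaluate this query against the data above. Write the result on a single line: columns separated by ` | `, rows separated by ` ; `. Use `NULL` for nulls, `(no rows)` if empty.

Gita | 241 ; Farid | 285 ; Quinn | 280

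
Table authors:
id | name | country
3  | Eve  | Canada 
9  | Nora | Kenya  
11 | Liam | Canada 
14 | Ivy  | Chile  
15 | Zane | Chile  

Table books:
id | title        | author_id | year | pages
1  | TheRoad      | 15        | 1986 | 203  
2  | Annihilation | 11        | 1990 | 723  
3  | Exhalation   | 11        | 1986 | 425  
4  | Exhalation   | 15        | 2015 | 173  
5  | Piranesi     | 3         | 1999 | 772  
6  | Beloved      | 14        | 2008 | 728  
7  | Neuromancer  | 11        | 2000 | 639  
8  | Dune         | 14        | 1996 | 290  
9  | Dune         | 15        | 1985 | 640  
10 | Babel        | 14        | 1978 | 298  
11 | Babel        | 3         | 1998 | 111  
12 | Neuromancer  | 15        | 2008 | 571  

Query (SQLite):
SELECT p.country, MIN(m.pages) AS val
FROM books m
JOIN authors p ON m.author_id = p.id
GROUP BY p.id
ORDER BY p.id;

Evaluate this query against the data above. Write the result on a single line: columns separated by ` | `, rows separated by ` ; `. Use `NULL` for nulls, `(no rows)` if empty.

Join each books row to its authors via author_id.
Group joined rows by authors.id; compute MIN(m.pages) per group.
  3: ids {5, 11} → MIN(m.pages)=111
  11: ids {2, 3, 7} → MIN(m.pages)=425
  14: ids {6, 8, 10} → MIN(m.pages)=290
  15: ids {1, 4, 9, 12} → MIN(m.pages)=173

Canada | 111 ; Canada | 425 ; Chile | 290 ; Chile | 173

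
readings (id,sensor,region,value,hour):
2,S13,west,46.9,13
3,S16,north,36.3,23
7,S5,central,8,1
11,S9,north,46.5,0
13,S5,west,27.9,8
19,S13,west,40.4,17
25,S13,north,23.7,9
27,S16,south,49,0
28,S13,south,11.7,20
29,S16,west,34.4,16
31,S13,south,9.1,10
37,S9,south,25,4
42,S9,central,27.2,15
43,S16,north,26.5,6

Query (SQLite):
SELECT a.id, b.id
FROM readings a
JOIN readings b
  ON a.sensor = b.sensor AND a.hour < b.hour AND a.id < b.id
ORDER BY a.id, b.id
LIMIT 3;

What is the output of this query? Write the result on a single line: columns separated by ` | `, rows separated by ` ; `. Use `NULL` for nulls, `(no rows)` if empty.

2 | 19 ; 2 | 28 ; 7 | 13

Pairs (a,b) with same sensor, a.hour < b.hour, a.id < b.id.
sensor groups: S13:{2,19,25,28,31} S16:{3,27,29,43} S5:{7,13} S9:{11,37,42}
Ordered by (a.id, b.id); first 3.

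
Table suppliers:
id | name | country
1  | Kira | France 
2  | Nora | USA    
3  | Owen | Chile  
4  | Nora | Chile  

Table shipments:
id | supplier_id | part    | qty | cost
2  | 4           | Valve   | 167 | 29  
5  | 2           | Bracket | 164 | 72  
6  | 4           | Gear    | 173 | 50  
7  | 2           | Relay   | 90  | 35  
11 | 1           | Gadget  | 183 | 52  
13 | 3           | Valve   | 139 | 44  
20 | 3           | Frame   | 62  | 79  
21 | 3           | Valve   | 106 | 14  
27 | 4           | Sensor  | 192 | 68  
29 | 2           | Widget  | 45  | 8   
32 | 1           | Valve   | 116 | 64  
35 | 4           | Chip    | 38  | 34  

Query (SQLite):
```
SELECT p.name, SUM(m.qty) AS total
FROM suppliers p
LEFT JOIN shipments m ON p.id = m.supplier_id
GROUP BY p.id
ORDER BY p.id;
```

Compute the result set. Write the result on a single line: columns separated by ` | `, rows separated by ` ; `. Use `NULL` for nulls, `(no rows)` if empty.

LEFT JOIN keeps every suppliers row; unmatched ones get NULL for shipments columns.
Group by suppliers.id and compute SUM(m.qty). SUM over an all-NULL group is NULL.
  1: ids {11, 32} → SUM(m.qty)=299
  2: ids {5, 7, 29} → SUM(m.qty)=299
  3: ids {13, 20, 21} → SUM(m.qty)=307
  4: ids {2, 6, 27, 35} → SUM(m.qty)=570

Kira | 299 ; Nora | 299 ; Owen | 307 ; Nora | 570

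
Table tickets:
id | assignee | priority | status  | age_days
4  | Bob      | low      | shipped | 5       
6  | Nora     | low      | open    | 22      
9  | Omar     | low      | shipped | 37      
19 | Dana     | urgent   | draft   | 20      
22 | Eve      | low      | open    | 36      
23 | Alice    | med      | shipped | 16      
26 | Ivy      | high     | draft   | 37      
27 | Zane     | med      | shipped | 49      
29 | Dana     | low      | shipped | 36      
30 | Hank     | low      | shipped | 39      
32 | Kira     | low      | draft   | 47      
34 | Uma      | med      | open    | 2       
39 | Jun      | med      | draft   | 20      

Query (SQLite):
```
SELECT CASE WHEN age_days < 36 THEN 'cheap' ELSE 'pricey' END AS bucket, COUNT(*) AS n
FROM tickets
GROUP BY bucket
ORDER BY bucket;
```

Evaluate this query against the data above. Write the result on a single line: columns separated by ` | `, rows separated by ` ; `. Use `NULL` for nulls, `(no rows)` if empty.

Bucket rows by age_days < 36 → 'cheap' else 'pricey'; count each bucket.

cheap | 6 ; pricey | 7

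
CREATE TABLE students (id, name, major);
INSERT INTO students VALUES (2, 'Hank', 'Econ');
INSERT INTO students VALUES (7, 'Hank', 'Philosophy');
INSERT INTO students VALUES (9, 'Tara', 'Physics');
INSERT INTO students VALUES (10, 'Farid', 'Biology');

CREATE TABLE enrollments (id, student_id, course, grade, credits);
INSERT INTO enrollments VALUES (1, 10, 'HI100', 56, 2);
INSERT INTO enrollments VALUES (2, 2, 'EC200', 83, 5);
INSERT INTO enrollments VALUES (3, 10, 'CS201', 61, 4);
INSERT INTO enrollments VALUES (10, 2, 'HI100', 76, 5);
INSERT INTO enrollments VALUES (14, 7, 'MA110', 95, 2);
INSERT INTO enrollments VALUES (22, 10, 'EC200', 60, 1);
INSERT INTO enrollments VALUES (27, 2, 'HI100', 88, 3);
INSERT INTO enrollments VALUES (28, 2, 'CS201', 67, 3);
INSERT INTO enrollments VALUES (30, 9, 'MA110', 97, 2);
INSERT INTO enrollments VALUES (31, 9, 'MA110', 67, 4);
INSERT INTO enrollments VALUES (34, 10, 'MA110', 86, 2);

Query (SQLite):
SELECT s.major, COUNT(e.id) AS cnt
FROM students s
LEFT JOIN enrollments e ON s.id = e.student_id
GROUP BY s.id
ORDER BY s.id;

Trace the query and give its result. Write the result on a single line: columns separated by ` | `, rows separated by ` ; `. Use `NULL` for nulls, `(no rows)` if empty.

Econ | 4 ; Philosophy | 1 ; Physics | 2 ; Biology | 4

LEFT JOIN keeps every students row; unmatched ones get NULL for enrollments columns.
Group by students.id and compute COUNT(e.id). COUNT(col) of an all-NULL group is 0.
  2: ids {2, 10, 27, 28} → COUNT(e.id)=4
  7: ids {14} → COUNT(e.id)=1
  9: ids {30, 31} → COUNT(e.id)=2
  10: ids {1, 3, 22, 34} → COUNT(e.id)=4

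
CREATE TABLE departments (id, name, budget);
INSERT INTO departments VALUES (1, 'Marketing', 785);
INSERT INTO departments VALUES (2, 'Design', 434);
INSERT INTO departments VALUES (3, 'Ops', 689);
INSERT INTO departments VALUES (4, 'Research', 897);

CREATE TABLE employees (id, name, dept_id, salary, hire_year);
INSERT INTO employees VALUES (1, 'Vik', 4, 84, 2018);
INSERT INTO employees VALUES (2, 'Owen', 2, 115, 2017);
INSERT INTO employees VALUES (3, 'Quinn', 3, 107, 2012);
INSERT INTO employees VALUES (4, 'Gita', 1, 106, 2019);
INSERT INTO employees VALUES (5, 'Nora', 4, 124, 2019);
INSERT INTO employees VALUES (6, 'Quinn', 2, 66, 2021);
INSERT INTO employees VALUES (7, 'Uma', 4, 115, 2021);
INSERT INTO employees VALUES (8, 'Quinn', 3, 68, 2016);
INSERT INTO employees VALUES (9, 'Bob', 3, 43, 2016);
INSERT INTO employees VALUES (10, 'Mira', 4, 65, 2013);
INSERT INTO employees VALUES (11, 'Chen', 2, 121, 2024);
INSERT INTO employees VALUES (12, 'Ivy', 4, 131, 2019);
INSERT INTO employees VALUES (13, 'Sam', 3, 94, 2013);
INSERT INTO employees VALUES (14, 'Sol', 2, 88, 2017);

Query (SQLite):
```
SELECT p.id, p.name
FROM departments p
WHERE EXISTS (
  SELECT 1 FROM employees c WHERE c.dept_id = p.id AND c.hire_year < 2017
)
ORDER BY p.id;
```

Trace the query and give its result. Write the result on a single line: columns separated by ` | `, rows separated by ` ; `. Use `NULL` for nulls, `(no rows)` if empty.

For each departments row, check whether any employees with matching dept_id has hire_year < 2017.
Keep rows where that is true.

3 | Ops ; 4 | Research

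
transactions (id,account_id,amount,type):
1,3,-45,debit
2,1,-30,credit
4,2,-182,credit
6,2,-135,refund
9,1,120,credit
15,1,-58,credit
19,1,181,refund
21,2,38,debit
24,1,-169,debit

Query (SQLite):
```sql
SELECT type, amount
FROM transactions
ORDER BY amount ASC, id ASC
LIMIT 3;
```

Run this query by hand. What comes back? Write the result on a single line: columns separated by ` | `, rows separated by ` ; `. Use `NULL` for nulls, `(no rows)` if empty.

credit | -182 ; debit | -169 ; refund | -135

Sort by amount asc, tiebreak id asc: (-182, id=4), (-169, id=24), (-135, id=6), (-58, id=15), (-45, id=1), (-30, id=2) …. Take first 3.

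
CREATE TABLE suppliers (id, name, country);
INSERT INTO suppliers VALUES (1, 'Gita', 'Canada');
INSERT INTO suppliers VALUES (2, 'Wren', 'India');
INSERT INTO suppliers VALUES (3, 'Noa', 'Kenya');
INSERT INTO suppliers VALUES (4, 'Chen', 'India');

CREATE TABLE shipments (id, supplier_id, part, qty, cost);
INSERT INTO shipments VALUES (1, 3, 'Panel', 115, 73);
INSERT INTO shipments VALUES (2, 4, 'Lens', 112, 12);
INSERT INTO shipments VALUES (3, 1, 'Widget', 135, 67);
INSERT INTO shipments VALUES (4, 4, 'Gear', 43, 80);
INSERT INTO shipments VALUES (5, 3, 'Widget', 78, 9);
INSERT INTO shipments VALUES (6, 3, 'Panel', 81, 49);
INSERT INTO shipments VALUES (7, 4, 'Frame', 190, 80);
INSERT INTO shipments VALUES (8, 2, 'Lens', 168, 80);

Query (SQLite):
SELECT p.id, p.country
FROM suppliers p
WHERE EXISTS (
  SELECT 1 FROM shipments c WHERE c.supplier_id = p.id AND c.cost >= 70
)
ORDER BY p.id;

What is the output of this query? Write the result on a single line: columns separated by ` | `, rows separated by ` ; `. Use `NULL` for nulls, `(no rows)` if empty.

2 | India ; 3 | Kenya ; 4 | India

For each suppliers row, check whether any shipments with matching supplier_id has cost >= 70.
Keep rows where that is true.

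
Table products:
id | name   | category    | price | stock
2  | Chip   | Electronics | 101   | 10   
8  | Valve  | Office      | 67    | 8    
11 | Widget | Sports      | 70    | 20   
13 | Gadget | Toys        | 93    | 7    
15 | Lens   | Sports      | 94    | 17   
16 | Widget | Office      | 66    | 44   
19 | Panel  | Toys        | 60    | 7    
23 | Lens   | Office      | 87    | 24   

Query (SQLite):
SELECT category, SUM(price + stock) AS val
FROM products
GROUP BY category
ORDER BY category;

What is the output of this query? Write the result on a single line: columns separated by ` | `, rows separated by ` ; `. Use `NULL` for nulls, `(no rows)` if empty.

Electronics | 111 ; Office | 296 ; Sports | 201 ; Toys | 167

For each row compute price + stock.
Group by category; take SUM of the expression per group.
  Electronics: ids {2} → SUM(price + stock)=111
  Office: ids {8, 16, 23} → SUM(price + stock)=296
  Sports: ids {11, 15} → SUM(price + stock)=201
  Toys: ids {13, 19} → SUM(price + stock)=167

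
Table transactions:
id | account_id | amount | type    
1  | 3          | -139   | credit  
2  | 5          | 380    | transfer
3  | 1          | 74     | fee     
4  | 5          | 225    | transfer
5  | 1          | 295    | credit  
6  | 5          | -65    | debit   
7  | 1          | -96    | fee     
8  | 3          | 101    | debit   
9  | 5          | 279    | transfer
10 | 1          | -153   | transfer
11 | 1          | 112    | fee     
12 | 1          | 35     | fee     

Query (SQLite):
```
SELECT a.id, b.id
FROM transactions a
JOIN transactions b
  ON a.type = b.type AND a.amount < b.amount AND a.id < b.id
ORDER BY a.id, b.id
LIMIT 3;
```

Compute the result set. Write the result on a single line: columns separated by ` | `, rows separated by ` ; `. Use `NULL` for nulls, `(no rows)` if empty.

Pairs (a,b) with same type, a.amount < b.amount, a.id < b.id.
type groups: credit:{1,5} debit:{6,8} fee:{3,7,11,12} transfer:{2,4,9,10}
Ordered by (a.id, b.id); first 3.

1 | 5 ; 3 | 11 ; 4 | 9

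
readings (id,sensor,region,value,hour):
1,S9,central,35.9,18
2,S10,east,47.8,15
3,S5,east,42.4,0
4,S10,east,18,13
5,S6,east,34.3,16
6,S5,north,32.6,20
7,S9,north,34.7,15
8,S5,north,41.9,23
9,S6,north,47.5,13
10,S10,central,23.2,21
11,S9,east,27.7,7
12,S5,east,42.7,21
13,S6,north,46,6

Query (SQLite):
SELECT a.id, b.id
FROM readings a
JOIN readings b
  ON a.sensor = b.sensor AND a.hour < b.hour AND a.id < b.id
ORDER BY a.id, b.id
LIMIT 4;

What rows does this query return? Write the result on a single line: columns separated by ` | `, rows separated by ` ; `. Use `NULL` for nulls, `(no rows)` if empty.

2 | 10 ; 3 | 6 ; 3 | 8 ; 3 | 12

Pairs (a,b) with same sensor, a.hour < b.hour, a.id < b.id.
sensor groups: S10:{2,4,10} S5:{3,6,8,12} S6:{5,9,13} S9:{1,7,11}
Ordered by (a.id, b.id); first 4.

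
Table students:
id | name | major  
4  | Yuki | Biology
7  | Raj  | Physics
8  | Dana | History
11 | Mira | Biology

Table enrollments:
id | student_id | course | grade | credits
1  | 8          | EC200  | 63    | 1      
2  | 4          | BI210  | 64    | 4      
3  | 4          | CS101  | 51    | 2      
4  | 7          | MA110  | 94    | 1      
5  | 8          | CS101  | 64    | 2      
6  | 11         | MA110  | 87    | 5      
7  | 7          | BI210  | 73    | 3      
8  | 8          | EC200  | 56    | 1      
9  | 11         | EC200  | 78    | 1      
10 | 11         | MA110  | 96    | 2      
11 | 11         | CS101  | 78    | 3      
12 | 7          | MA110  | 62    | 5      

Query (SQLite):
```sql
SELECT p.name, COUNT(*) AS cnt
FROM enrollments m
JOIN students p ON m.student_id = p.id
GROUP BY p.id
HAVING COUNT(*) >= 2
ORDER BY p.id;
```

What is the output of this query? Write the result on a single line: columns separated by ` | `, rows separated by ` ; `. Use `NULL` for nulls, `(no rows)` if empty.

Join each enrollments row to its students via student_id.
Group joined rows by students.id; compute COUNT(*) per group.
HAVING: keep groups with count ≥ 2.
  4: ids {2, 3} → COUNT(*)=2
  7: ids {4, 7, 12} → COUNT(*)=3
  8: ids {1, 5, 8} → COUNT(*)=3
  11: ids {6, 9, 10, 11} → COUNT(*)=4

Yuki | 2 ; Raj | 3 ; Dana | 3 ; Mira | 4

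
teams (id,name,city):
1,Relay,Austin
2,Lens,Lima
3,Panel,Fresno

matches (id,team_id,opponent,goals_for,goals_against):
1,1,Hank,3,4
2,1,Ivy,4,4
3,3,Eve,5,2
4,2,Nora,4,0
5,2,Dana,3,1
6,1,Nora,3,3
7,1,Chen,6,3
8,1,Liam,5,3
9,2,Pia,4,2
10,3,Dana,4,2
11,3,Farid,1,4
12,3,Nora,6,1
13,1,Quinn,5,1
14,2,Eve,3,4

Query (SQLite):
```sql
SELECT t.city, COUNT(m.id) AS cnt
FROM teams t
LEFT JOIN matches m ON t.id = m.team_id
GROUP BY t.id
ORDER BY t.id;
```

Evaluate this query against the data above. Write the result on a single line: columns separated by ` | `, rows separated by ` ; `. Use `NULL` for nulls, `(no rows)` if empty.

LEFT JOIN keeps every teams row; unmatched ones get NULL for matches columns.
Group by teams.id and compute COUNT(m.id). COUNT(col) of an all-NULL group is 0.
  1: ids {1, 2, 6, 7, 8, 13} → COUNT(m.id)=6
  2: ids {4, 5, 9, 14} → COUNT(m.id)=4
  3: ids {3, 10, 11, 12} → COUNT(m.id)=4

Austin | 6 ; Lima | 4 ; Fresno | 4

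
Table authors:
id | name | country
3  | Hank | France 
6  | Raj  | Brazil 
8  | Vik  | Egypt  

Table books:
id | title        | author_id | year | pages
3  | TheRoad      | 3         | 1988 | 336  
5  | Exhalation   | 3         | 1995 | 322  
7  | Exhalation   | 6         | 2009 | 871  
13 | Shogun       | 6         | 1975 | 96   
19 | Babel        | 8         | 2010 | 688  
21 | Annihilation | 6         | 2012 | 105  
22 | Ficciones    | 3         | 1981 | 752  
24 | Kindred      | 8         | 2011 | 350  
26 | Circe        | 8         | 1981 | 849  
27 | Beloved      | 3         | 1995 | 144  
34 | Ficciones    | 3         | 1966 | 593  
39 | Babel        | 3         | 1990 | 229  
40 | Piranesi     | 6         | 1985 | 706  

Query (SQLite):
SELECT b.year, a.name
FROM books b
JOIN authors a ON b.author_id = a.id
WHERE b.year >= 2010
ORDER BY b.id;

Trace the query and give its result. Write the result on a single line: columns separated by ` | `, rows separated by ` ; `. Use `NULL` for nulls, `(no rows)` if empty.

2010 | Vik ; 2012 | Raj ; 2011 | Vik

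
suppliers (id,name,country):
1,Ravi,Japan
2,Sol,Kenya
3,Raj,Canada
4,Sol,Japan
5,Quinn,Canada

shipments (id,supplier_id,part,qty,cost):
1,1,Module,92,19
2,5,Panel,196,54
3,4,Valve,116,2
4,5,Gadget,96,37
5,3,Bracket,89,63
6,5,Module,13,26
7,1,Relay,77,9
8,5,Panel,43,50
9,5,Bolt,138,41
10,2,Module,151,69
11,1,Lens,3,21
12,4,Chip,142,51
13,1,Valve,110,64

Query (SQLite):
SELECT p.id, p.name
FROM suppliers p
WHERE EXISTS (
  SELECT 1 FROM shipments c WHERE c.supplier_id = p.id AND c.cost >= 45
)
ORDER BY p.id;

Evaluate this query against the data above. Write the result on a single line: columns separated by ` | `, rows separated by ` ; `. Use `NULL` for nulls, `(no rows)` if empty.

1 | Ravi ; 2 | Sol ; 3 | Raj ; 4 | Sol ; 5 | Quinn

For each suppliers row, check whether any shipments with matching supplier_id has cost >= 45.
Keep rows where that is true.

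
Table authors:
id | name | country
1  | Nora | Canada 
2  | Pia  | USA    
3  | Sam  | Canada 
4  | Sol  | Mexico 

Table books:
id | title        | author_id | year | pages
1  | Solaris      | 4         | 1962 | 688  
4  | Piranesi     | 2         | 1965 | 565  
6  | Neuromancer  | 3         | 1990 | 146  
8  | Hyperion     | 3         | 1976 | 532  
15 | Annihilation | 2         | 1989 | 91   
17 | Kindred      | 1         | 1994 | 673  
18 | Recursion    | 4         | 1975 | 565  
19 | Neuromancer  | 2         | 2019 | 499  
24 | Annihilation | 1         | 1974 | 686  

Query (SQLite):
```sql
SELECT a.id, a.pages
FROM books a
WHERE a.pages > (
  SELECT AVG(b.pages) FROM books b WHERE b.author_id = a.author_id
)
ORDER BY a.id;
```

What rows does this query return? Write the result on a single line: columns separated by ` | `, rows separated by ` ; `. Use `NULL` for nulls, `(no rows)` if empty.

For each books row a, compute AVG(pages) over rows sharing a.author_id.
Keep row a if a.pages > that per-group AVG.
  author_id=1: AVG(pages) = 679.5
  author_id=2: AVG(pages) = 385.0
  author_id=3: AVG(pages) = 339.0
  author_id=4: AVG(pages) = 626.5

1 | 688 ; 4 | 565 ; 8 | 532 ; 19 | 499 ; 24 | 686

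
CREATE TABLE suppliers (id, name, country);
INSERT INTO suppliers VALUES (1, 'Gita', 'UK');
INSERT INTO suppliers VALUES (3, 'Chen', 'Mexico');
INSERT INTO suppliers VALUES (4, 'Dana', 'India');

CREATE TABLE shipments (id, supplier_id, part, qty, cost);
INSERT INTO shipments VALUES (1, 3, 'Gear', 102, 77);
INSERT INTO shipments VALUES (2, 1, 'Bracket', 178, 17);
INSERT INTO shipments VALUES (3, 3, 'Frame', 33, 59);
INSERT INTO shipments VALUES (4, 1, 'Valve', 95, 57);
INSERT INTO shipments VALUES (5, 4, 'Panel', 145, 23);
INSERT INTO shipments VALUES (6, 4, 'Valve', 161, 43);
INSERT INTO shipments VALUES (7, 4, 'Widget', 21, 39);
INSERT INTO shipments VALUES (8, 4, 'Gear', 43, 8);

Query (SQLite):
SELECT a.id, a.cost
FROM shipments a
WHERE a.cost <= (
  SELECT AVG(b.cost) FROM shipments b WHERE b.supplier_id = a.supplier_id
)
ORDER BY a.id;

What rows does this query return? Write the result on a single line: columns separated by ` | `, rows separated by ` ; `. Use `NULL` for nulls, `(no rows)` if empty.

For each shipments row a, compute AVG(cost) over rows sharing a.supplier_id.
Keep row a if a.cost <= that per-group AVG.
  supplier_id=1: AVG(cost) = 37.0
  supplier_id=3: AVG(cost) = 68.0
  supplier_id=4: AVG(cost) = 28.25

2 | 17 ; 3 | 59 ; 5 | 23 ; 8 | 8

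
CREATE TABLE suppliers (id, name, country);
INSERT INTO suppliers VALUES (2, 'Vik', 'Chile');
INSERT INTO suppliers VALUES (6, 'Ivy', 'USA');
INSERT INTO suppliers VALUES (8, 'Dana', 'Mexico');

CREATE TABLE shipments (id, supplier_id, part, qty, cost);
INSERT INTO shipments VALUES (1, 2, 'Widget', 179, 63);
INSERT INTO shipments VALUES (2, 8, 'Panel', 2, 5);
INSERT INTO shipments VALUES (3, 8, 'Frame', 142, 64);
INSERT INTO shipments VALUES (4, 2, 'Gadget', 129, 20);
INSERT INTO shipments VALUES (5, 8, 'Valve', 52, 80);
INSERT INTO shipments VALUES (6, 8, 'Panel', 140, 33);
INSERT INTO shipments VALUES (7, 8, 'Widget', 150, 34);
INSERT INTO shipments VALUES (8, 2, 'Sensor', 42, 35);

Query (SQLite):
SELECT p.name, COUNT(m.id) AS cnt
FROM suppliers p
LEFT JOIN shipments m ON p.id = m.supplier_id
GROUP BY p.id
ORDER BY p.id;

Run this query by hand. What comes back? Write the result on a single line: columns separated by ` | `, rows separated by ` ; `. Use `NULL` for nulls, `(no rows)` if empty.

Vik | 3 ; Ivy | 0 ; Dana | 5

LEFT JOIN keeps every suppliers row; unmatched ones get NULL for shipments columns.
Group by suppliers.id and compute COUNT(m.id). COUNT(col) of an all-NULL group is 0.
  2: ids {1, 4, 8} → COUNT(m.id)=3
  6: ids {—} → COUNT(m.id)=0
  8: ids {2, 3, 5, 6, 7} → COUNT(m.id)=5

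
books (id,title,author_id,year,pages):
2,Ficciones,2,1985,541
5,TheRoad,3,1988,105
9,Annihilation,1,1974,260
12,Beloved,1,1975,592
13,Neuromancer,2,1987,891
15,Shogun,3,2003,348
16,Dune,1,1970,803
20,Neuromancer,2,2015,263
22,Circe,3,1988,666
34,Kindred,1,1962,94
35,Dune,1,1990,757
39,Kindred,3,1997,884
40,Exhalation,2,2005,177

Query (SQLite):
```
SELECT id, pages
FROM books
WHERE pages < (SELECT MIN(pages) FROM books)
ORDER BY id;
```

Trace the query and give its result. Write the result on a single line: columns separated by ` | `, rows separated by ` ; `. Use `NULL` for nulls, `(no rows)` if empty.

(no rows)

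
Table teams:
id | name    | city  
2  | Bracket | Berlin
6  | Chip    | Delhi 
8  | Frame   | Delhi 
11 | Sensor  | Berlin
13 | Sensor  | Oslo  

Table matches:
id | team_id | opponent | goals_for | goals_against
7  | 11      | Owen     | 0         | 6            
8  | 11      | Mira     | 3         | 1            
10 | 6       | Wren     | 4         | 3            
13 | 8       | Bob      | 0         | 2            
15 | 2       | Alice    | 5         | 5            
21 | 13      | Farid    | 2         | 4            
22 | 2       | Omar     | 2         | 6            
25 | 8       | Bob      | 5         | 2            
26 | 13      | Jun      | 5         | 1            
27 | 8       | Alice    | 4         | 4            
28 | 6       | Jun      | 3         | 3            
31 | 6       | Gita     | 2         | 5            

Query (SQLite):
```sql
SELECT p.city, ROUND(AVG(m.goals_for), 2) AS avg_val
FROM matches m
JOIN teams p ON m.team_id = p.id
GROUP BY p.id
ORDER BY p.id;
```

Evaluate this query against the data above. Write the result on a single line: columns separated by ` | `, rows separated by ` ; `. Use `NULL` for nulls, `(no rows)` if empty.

Berlin | 3.5 ; Delhi | 3 ; Delhi | 3 ; Berlin | 1.5 ; Oslo | 3.5

Join each matches row to its teams via team_id.
Group joined rows by teams.id; compute ROUND(AVG(m.goals_for), 2) per group.
  2: ids {15, 22} → ROUND(AVG(m.goals_for), 2)=3.5
  6: ids {10, 28, 31} → ROUND(AVG(m.goals_for), 2)=3
  8: ids {13, 25, 27} → ROUND(AVG(m.goals_for), 2)=3
  11: ids {7, 8} → ROUND(AVG(m.goals_for), 2)=1.5
  13: ids {21, 26} → ROUND(AVG(m.goals_for), 2)=3.5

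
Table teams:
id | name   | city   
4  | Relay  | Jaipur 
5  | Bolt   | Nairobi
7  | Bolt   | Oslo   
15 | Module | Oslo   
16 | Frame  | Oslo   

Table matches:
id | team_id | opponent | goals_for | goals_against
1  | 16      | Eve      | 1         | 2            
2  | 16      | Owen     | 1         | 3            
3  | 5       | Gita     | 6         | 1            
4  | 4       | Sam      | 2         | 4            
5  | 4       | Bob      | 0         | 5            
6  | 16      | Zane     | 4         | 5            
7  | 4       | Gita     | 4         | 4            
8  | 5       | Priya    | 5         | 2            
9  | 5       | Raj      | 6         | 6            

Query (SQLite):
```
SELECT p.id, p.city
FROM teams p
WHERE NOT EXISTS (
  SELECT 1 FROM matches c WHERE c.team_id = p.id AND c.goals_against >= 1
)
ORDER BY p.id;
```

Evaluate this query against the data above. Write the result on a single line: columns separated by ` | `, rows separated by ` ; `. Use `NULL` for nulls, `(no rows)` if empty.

For each teams row, check whether any matches with matching team_id has goals_against >= 1.
Keep rows where that is false.

7 | Oslo ; 15 | Oslo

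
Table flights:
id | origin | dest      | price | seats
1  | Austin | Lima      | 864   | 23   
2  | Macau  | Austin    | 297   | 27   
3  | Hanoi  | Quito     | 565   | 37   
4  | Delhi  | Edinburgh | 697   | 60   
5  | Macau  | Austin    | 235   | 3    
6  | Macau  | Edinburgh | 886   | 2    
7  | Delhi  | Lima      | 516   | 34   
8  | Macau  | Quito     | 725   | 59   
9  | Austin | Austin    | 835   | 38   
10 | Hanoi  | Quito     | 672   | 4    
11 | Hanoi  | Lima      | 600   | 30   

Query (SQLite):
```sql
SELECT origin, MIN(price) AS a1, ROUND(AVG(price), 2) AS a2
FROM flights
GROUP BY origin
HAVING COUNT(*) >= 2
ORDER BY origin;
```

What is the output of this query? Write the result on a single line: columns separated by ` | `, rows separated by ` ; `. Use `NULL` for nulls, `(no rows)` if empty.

Austin | 835 | 849.5 ; Delhi | 516 | 606.5 ; Hanoi | 565 | 612.33 ; Macau | 235 | 535.75

Group flights by origin.
Per group compute: MIN(price), ROUND(AVG(price), 2).
HAVING: drop groups with fewer than 2 rows.
  Austin: ids {1, 9} → MIN(price)=835, ROUND(AVG(price), 2)=849.5
  Delhi: ids {4, 7} → MIN(price)=516, ROUND(AVG(price), 2)=606.5
  Hanoi: ids {3, 10, 11} → MIN(price)=565, ROUND(AVG(price), 2)=612.33
  Macau: ids {2, 5, 6, 8} → MIN(price)=235, ROUND(AVG(price), 2)=535.75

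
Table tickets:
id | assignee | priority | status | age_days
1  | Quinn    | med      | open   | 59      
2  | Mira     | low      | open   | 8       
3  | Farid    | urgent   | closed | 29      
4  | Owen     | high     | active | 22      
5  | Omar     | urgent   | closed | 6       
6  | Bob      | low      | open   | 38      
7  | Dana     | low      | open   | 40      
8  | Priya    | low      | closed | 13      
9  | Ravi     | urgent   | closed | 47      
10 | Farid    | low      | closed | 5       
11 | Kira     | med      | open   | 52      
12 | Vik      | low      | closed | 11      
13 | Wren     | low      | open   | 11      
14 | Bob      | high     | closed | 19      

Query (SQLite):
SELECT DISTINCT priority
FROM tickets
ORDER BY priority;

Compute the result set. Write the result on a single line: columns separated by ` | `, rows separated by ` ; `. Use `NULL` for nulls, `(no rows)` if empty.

high ; low ; med ; urgent

Collect distinct priority values from tickets.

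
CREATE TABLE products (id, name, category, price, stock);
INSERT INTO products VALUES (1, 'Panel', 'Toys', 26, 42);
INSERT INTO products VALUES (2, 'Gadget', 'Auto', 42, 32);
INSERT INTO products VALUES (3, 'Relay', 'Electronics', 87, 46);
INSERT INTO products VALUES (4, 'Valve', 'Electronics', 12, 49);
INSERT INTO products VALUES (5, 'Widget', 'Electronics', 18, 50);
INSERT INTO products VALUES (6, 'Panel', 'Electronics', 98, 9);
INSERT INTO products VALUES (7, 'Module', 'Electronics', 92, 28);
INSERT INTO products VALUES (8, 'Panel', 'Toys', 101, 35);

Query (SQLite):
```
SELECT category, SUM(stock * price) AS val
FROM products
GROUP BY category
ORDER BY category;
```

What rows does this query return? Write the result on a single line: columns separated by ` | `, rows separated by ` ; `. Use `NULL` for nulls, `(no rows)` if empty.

Auto | 1344 ; Electronics | 8948 ; Toys | 4627

For each row compute stock * price.
Group by category; take SUM of the expression per group.
  Auto: ids {2} → SUM(stock * price)=1344
  Electronics: ids {3, 4, 5, 6, 7} → SUM(stock * price)=8948
  Toys: ids {1, 8} → SUM(stock * price)=4627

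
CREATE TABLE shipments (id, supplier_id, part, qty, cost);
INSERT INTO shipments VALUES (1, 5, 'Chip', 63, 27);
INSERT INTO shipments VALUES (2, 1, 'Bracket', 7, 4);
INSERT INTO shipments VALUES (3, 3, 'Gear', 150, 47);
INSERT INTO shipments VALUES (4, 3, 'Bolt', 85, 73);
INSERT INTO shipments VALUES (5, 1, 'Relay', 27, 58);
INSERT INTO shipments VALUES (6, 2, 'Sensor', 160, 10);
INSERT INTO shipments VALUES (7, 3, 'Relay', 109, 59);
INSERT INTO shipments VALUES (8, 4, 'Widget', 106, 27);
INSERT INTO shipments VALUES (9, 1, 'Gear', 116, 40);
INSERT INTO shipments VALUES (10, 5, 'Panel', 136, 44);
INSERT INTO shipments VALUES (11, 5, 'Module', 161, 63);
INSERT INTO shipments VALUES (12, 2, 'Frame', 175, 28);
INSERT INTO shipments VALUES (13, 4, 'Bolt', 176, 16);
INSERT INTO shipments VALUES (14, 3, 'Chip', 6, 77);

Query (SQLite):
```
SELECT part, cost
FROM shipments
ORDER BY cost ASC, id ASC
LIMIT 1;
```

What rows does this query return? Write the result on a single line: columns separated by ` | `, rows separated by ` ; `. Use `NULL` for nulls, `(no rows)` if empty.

Sort by cost asc, tiebreak id asc: (4, id=2), (10, id=6), (16, id=13), (27, id=1) …. Take first 1.

Bracket | 4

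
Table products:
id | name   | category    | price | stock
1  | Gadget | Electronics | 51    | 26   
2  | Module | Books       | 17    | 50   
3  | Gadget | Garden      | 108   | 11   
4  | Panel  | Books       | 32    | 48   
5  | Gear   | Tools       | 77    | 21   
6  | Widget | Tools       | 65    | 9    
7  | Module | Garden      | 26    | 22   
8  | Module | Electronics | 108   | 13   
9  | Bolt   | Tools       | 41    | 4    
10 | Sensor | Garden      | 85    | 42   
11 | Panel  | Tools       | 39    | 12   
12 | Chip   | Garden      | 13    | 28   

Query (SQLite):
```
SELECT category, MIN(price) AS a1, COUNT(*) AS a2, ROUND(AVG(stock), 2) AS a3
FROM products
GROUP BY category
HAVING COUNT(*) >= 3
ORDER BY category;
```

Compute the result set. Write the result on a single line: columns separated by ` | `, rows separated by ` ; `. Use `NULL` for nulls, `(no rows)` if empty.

Garden | 13 | 4 | 25.75 ; Tools | 39 | 4 | 11.5

Group products by category.
Per group compute: MIN(price), COUNT(*), ROUND(AVG(stock), 2).
HAVING: drop groups with fewer than 3 rows.
  Books: ids {2, 4} → MIN(price)=17, COUNT(*)=2, ROUND(AVG(stock), 2)=49
  Electronics: ids {1, 8} → MIN(price)=51, COUNT(*)=2, ROUND(AVG(stock), 2)=19.5
  Garden: ids {3, 7, 10, 12} → MIN(price)=13, COUNT(*)=4, ROUND(AVG(stock), 2)=25.75
  Tools: ids {5, 6, 9, 11} → MIN(price)=39, COUNT(*)=4, ROUND(AVG(stock), 2)=11.5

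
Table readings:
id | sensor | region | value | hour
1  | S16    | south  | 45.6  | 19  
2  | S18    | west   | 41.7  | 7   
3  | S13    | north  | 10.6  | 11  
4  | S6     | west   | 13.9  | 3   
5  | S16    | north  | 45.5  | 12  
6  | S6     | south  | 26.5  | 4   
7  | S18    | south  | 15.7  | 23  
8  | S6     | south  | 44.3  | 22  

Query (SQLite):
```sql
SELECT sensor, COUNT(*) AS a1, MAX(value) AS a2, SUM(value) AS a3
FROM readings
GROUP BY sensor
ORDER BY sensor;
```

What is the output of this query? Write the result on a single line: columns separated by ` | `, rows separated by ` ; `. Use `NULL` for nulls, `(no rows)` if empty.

Group readings by sensor.
Per group compute: COUNT(*), MAX(value), SUM(value).
  S13: ids {3} → COUNT(*)=1, MAX(value)=10.6, SUM(value)=10.6
  S16: ids {1, 5} → COUNT(*)=2, MAX(value)=45.6, SUM(value)=91.1
  S18: ids {2, 7} → COUNT(*)=2, MAX(value)=41.7, SUM(value)=57.4
  S6: ids {4, 6, 8} → COUNT(*)=3, MAX(value)=44.3, SUM(value)=84.7

S13 | 1 | 10.6 | 10.6 ; S16 | 2 | 45.6 | 91.1 ; S18 | 2 | 41.7 | 57.4 ; S6 | 3 | 44.3 | 84.7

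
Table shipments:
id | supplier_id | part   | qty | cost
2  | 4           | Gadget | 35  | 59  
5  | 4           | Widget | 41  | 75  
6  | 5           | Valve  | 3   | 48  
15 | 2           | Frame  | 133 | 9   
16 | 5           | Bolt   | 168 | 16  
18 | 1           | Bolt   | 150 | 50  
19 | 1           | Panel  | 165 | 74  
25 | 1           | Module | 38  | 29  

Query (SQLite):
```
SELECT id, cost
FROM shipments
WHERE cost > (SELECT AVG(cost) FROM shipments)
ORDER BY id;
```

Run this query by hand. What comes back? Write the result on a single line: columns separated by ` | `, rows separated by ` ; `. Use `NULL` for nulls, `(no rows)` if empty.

2 | 59 ; 5 | 75 ; 6 | 48 ; 18 | 50 ; 19 | 74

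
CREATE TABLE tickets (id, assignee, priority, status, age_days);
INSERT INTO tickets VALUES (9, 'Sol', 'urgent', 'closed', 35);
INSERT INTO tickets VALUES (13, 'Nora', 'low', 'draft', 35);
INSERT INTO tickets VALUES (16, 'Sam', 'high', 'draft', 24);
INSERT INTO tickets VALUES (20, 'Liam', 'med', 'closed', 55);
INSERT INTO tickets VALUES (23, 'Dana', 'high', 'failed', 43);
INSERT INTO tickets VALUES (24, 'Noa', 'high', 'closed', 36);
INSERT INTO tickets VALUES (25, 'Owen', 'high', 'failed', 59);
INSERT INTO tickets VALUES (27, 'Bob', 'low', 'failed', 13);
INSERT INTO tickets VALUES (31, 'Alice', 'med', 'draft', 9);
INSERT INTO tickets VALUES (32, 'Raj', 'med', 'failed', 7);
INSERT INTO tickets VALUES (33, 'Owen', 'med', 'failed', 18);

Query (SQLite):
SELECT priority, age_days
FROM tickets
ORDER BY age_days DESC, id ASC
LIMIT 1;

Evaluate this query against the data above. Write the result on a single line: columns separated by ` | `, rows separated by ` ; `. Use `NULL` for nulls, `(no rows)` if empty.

high | 59

Sort by age_days desc, tiebreak id asc: (59, id=25), (55, id=20), (43, id=23), (36, id=24) …. Take first 1.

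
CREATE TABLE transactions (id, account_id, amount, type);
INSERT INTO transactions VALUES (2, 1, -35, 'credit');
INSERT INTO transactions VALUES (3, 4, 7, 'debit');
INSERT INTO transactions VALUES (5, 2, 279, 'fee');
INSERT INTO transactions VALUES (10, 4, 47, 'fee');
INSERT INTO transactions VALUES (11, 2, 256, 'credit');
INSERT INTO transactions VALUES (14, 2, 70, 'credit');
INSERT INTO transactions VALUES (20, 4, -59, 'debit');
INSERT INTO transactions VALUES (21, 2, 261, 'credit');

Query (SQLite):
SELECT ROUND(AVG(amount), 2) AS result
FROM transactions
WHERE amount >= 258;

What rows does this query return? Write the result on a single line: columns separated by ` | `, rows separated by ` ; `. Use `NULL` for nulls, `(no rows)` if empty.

Rows where amount >= 258 → amount values: [279, 261].
AVG = 540 / 2 (rounded to 2 dp).

270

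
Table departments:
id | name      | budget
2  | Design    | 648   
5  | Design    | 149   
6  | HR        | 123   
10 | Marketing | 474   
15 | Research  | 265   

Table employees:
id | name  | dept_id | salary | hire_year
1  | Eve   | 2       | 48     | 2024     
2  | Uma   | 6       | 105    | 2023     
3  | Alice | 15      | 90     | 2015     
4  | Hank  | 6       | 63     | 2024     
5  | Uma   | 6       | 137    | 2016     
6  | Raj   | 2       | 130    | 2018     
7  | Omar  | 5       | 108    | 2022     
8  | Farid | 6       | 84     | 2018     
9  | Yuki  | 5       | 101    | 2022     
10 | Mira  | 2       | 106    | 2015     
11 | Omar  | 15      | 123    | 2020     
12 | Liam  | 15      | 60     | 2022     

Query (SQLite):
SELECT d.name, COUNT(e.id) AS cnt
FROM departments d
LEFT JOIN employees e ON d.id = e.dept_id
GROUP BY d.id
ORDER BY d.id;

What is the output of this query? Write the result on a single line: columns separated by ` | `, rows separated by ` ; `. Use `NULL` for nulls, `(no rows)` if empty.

Design | 3 ; Design | 2 ; HR | 4 ; Marketing | 0 ; Research | 3

LEFT JOIN keeps every departments row; unmatched ones get NULL for employees columns.
Group by departments.id and compute COUNT(e.id). COUNT(col) of an all-NULL group is 0.
  2: ids {1, 6, 10} → COUNT(e.id)=3
  5: ids {7, 9} → COUNT(e.id)=2
  6: ids {2, 4, 5, 8} → COUNT(e.id)=4
  10: ids {—} → COUNT(e.id)=0
  15: ids {3, 11, 12} → COUNT(e.id)=3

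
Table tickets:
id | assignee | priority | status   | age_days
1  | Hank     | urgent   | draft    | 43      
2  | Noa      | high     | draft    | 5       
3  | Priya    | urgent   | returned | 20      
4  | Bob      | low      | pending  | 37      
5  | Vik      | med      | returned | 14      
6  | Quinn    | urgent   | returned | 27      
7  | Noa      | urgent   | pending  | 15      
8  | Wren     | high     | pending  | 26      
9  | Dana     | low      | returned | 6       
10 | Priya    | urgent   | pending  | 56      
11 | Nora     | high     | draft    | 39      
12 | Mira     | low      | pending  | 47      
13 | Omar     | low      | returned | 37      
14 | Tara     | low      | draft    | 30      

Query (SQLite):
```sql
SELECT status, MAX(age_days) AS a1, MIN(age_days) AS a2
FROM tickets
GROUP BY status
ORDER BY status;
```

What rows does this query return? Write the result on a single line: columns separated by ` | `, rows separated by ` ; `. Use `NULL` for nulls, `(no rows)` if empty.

Group tickets by status.
Per group compute: MAX(age_days), MIN(age_days).
  draft: ids {1, 2, 11, 14} → MAX(age_days)=43, MIN(age_days)=5
  pending: ids {4, 7, 8, 10, 12} → MAX(age_days)=56, MIN(age_days)=15
  returned: ids {3, 5, 6, 9, 13} → MAX(age_days)=37, MIN(age_days)=6

draft | 43 | 5 ; pending | 56 | 15 ; returned | 37 | 6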